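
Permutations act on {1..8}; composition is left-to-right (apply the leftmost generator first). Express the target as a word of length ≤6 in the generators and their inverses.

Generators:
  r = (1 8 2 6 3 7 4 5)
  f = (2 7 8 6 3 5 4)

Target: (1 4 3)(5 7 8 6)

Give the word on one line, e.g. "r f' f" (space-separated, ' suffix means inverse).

f' f' r' f

  after f': (2 4 5 3 6 8 7)
  after f': (2 5 6 7 4 3 8)
  after r': (1 5 2 4 6 3)
  after f: (1 4 3)(5 7 8 6)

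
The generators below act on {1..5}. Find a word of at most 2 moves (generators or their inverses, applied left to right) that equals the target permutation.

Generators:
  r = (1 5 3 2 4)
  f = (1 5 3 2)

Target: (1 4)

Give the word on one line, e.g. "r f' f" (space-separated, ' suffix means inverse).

  after r': (1 4 2 3 5)
  after f: (1 4)

r' f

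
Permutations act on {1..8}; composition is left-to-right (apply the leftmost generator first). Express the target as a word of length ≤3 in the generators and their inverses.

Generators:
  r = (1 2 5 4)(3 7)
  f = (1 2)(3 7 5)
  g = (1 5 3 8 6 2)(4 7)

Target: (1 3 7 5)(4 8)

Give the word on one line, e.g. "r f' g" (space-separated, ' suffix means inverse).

g' r g

  after g': (1 2 6 8 3 5)(4 7)
  after r: (1 5 2 6 8 7)(3 4)
  after g: (1 3 7 5)(4 8)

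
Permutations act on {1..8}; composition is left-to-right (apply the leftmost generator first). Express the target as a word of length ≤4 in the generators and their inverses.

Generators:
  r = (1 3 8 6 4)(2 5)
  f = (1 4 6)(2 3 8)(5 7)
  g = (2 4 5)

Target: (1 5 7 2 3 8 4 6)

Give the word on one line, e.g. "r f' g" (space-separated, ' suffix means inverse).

  after f: (1 4 6)(2 3 8)(5 7)
  after g': (1 2 3 8 5 7 4 6)
  after g': (1 5 7 2 3 8 4 6)

f g' g'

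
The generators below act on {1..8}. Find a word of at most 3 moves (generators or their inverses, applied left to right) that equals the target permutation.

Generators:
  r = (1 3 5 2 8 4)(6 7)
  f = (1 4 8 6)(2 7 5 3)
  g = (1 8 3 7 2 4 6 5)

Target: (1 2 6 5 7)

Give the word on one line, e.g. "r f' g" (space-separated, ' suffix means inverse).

  after r: (1 3 5 2 8 4)(6 7)
  after f: (1 2 6 5 7)

r f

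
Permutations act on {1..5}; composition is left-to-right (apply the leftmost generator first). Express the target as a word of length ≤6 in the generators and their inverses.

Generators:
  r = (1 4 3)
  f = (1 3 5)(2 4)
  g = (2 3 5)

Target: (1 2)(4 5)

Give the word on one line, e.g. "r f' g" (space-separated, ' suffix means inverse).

  after g': (2 5 3)
  after f: (1 3 4 2)
  after f: (1 5)(2 3)
  after r: (1 5 4 3 2)
  after g: (1 2)(4 5)

g' f f r g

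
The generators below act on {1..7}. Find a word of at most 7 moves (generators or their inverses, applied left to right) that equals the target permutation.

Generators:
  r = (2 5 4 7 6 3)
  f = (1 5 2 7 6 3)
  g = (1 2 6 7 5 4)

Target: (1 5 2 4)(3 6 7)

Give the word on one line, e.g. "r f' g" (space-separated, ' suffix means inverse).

r f r g f

  after r: (2 5 4 7 6 3)
  after f: (1 5 4 6)(3 7)
  after r: (1 4 3 6)(2 5 7)
  after g: (2 4 3 7 6)
  after f: (1 5 2 4)(3 6 7)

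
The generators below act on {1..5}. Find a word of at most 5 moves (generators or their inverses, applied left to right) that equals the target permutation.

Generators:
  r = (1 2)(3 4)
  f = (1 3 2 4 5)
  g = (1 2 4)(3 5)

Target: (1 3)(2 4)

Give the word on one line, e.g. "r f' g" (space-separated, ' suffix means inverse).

  after f: (1 3 2 4 5)
  after g': (1 5 4 3)
  after r: (1 5 3 2)
  after g': (1 3)(2 4)

f g' r g'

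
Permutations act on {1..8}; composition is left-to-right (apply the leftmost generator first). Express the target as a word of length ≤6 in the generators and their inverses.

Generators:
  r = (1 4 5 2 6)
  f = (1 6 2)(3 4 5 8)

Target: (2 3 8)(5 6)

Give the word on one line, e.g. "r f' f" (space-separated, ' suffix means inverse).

r' r' f' r

  after r': (1 6 2 5 4)
  after r': (1 2 4 6 5)
  after f': (1 6 4)(2 3 8 5)
  after r: (2 3 8)(5 6)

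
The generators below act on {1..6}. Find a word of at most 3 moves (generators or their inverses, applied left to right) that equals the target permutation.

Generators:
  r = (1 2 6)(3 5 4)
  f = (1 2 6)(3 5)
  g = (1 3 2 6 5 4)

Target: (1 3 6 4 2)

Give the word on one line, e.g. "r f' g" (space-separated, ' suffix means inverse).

g f' r'

  after g: (1 3 2 6 5 4)
  after f': (1 5 4 6 3)
  after r': (1 3 6 4 2)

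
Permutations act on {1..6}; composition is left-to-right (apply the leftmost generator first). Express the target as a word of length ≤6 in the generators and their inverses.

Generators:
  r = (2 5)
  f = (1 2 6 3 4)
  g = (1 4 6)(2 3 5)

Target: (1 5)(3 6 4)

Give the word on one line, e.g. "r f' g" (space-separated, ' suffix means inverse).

  after f: (1 2 6 3 4)
  after g': (1 5 3)(2 4 6)
  after f': (1 5 6)(2 3 4)
  after g: (1 2 5)(3 6 4)
  after r: (1 5)(3 6 4)

f g' f' g r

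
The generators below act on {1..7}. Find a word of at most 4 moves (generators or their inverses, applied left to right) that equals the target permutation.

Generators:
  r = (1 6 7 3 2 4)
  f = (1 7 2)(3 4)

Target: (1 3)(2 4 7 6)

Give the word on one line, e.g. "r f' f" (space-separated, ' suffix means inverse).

  after r': (1 4 2 3 7 6)
  after f': (1 3)(2 4 7 6)

r' f'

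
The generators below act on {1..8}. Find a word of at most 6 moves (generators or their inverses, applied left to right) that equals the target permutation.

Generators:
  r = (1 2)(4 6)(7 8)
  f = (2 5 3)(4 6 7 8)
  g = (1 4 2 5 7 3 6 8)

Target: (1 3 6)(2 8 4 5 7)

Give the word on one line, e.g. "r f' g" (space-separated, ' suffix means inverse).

f r' g f

  after f: (2 5 3)(4 6 7 8)
  after r': (1 2 5 3)(6 8)
  after g: (1 5 6)(2 7 3 4)
  after f: (1 3 6)(2 8 4 5 7)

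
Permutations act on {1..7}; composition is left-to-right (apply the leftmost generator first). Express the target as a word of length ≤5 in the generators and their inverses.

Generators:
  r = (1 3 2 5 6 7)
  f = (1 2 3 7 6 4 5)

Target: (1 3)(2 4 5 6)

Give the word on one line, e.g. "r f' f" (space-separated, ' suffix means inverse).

  after r: (1 3 2 5 6 7)
  after r: (1 2 6)(3 5 7)
  after f: (1 3)(2 4 5 6)

r r f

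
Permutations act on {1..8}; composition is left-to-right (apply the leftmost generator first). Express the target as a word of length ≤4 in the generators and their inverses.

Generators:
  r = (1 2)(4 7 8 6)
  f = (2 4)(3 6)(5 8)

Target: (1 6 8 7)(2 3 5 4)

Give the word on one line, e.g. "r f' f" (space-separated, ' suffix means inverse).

f' r' f r'

  after f': (2 4)(3 6)(5 8)
  after r': (1 2 6 3 8 5 7 4)
  after f: (1 4)(2 3 5 7)
  after r': (1 6 8 7)(2 3 5 4)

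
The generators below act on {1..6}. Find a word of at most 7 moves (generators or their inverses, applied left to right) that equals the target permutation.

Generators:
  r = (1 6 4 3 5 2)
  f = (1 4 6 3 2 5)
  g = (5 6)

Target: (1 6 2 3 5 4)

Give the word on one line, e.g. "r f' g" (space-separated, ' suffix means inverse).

  after r: (1 6 4 3 5 2)
  after g: (1 5 2)(3 6 4)
  after g: (1 6 4 3 5 2)
  after r: (1 4 5)(2 6 3)
  after f: (1 6 2 3 5 4)

r g g r f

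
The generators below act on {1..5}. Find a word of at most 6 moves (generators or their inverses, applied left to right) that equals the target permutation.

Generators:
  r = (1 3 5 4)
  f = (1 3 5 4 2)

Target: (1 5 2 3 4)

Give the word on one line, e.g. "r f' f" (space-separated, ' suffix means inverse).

f' r' f r' f'

  after f': (1 2 4 5 3)
  after r': (1 2 5)(3 4)
  after f: (2 4 5 3)
  after r': (1 4 3 2 5)
  after f': (1 5 2 3 4)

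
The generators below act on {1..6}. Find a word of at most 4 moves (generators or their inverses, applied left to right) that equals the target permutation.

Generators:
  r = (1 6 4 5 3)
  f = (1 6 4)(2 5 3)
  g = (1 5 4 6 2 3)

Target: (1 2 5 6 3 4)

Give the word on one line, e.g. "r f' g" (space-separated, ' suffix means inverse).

g f'

  after g: (1 5 4 6 2 3)
  after f': (1 2 5 6 3 4)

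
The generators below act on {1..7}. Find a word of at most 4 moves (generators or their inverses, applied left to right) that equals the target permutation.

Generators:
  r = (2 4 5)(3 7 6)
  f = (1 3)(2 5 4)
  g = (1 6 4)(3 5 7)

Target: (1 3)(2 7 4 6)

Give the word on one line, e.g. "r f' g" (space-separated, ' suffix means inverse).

g r' g

  after g: (1 6 4)(3 5 7)
  after r': (1 7 6 2 5 3 4)
  after g: (1 3)(2 7 4 6)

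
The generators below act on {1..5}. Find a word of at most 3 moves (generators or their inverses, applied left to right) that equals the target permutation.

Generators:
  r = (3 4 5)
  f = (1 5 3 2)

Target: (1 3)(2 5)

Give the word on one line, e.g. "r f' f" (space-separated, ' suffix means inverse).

f' f'

  after f': (1 2 3 5)
  after f': (1 3)(2 5)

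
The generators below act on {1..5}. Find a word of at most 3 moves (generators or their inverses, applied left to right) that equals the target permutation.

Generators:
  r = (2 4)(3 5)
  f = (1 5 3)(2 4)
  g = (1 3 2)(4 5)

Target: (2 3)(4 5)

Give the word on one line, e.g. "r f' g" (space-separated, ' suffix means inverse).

g r f'

  after g: (1 3 2)(4 5)
  after r: (1 5 2)(3 4)
  after f': (2 3)(4 5)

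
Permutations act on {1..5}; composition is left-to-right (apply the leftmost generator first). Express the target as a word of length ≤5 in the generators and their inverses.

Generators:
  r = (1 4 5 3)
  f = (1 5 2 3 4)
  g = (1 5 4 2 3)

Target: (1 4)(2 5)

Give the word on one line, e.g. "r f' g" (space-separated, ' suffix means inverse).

f' g' r' f r

  after f': (1 4 3 2 5)
  after g': (1 5 3 4 2)
  after r': (1 4 2 3)
  after f: (2 4 3 5)
  after r: (1 4)(2 5)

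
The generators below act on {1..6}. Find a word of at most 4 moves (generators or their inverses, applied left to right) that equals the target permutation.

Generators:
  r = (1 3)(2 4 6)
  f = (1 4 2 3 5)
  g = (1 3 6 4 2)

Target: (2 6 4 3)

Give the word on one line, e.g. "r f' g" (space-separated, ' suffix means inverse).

r g'

  after r: (1 3)(2 4 6)
  after g': (2 6 4 3)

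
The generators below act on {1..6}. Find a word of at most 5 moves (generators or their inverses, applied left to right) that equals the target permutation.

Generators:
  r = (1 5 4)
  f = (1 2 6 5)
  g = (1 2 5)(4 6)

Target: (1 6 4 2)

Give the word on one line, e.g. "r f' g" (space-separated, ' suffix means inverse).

f r g' r' g

  after f: (1 2 6 5)
  after r: (1 2 6 4)
  after g': (2 4 5)
  after r': (1 4)(2 5)
  after g: (1 6 4 2)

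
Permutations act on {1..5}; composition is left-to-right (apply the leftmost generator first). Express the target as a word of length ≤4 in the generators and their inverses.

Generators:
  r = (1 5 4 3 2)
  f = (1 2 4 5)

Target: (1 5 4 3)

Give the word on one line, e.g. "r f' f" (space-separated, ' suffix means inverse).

  after f: (1 2 4 5)
  after r: (2 3)
  after r: (1 5 4 3)

f r r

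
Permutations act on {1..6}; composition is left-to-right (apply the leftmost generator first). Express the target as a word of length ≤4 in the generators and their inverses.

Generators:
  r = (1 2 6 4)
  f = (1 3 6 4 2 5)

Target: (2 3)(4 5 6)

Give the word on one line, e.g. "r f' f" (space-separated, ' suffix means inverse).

r f' r

  after r: (1 2 6 4)
  after f': (1 4 5 2 3)
  after r: (2 3)(4 5 6)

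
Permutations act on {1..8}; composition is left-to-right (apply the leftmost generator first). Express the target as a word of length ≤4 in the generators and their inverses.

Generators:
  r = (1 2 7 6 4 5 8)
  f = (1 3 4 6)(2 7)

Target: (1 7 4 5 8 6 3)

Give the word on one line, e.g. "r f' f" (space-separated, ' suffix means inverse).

  after r: (1 2 7 6 4 5 8)
  after f': (1 7 4 5 8 6 3)

r f'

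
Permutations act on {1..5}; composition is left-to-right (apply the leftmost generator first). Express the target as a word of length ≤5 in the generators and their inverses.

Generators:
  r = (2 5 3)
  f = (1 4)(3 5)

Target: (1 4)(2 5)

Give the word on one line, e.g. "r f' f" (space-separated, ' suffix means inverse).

r f r r

  after r: (2 5 3)
  after f: (1 4)(2 3)
  after r: (1 4)(3 5)
  after r: (1 4)(2 5)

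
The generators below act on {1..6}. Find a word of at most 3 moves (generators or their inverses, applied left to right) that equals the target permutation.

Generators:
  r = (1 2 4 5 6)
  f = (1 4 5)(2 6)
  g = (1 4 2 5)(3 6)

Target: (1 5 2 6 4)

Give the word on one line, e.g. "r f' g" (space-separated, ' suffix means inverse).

  after r': (1 6 5 4 2)
  after r': (1 5 2 6 4)

r' r'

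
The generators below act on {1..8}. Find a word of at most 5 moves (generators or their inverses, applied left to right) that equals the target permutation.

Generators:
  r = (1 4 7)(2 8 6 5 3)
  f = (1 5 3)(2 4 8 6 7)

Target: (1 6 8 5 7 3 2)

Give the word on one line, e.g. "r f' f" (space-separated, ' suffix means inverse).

r' r' f f

  after r': (1 7 4)(2 3 5 6 8)
  after r': (1 4 7)(2 5 8 3 6)
  after f: (1 8)(2 3 7 5 6 4)
  after f: (1 6 8 5 7 3 2)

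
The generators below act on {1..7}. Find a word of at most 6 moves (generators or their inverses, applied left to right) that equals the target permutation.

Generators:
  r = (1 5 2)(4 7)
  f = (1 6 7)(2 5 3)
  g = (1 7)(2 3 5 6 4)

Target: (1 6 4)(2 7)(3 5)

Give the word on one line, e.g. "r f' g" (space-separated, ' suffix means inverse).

  after r: (1 5 2)(4 7)
  after g: (1 6 4)(2 7)(3 5)
  after f: (1 7 5 2)(4 6)
  after f: (2 6 4 7 3)
  after f: (1 6 4)(2 7)(3 5)

r g f f f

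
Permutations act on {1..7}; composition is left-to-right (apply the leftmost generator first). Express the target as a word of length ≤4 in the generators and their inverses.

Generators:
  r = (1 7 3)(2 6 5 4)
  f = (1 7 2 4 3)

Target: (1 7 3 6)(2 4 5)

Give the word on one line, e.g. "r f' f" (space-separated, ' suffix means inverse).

  after r: (1 7 3)(2 6 5 4)
  after r: (1 3 7)(2 5)(4 6)
  after f: (2 5 4 6 3)
  after r: (1 7 3 6)(2 4 5)

r r f r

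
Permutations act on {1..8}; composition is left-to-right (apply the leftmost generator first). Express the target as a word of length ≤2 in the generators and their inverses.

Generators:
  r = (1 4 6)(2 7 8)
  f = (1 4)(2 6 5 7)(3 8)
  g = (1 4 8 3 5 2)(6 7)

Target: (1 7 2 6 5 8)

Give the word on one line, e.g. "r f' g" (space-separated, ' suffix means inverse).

  after g': (1 2 5 3 8 4)(6 7)
  after f': (1 7 2 6 5 8)

g' f'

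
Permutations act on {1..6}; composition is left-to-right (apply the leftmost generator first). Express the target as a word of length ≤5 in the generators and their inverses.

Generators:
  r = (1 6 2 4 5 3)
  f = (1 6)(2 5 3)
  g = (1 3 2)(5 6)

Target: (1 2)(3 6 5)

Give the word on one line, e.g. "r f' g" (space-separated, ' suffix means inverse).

f g f'

  after f: (1 6)(2 5 3)
  after g: (1 5 2 6 3)
  after f': (1 2)(3 6 5)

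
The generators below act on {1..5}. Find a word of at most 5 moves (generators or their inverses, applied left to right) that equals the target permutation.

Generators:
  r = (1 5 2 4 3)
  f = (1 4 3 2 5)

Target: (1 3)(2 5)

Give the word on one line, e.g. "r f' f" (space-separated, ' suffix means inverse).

  after r': (1 3 4 2 5)
  after f: (1 2)(4 5)
  after r: (1 4 2 5 3)
  after f': (3 5 4)
  after r': (1 3)(2 5)

r' f r f' r'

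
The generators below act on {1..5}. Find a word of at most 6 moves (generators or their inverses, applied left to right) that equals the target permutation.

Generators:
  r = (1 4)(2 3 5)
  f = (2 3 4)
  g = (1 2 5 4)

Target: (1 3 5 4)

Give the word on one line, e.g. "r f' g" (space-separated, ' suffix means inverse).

  after f: (2 3 4)
  after g': (1 4)(2 3 5)
  after g': (1 5)(2 3)
  after r': (1 3 5 4)

f g' g' r'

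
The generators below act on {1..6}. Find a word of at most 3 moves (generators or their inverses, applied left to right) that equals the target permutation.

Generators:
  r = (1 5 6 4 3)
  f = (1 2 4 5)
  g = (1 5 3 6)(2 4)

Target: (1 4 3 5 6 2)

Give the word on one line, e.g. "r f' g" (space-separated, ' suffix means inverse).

  after r: (1 5 6 4 3)
  after f': (1 4 3 5 6 2)

r f'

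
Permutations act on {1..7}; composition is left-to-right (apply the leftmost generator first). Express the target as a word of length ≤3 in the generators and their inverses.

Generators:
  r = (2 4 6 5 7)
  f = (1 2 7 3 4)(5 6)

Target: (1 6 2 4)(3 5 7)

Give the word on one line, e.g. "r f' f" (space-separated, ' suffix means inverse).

  after f: (1 2 7 3 4)(5 6)
  after r: (1 4)(3 6 7)
  after r: (1 6 2 4)(3 5 7)

f r r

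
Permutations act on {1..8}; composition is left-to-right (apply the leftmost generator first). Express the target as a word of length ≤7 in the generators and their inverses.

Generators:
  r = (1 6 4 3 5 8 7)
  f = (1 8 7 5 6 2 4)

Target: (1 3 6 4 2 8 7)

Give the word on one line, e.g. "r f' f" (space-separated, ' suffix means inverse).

  after r': (1 7 8 5 3 4 6)
  after f': (1 8 7)(2 6 4 5 3)
  after r': (1 5 4 3 2)
  after r': (1 3 2 7 8 5 6)
  after f': (1 3 6 4 2 8 7)

r' f' r' r' f'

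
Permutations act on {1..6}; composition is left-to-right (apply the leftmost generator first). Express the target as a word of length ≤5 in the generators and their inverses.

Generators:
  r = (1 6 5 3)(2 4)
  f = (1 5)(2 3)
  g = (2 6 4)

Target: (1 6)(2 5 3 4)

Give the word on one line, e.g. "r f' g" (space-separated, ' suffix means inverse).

  after f: (1 5)(2 3)
  after r: (1 3 4 2)(5 6)
  after r: (2 6 3)
  after r: (1 6)(2 5 3 4)

f r r r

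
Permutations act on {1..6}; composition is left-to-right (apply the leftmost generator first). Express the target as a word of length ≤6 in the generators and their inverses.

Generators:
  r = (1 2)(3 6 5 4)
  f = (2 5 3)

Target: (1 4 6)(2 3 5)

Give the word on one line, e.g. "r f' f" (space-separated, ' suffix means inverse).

f' r' f' f' r

  after f': (2 3 5)
  after r': (1 2 4 5)(3 6)
  after f': (1 3 6 5)(2 4)
  after f': (1 5)(2 4 3 6)
  after r: (1 4 6)(2 3 5)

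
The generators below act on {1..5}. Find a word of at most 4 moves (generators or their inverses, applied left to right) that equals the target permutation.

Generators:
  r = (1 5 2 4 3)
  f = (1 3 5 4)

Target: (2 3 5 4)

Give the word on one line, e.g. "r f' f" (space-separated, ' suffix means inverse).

r' f'

  after r': (1 3 4 2 5)
  after f': (2 3 5 4)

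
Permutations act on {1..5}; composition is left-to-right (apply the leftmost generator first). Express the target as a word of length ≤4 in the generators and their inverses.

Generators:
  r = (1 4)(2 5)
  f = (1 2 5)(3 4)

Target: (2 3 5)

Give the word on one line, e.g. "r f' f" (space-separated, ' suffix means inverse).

f' r' f'

  after f': (1 5 2)(3 4)
  after r': (1 2 4 3)
  after f': (2 3 5)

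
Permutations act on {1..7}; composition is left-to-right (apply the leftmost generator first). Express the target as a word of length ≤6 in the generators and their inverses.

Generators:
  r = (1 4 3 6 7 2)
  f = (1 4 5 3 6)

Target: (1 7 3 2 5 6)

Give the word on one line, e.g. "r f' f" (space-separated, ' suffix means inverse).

r r f r

  after r: (1 4 3 6 7 2)
  after r: (1 3 7)(2 4 6)
  after f: (1 6 2 5 3 7 4)
  after r: (1 7 3 2 5 6)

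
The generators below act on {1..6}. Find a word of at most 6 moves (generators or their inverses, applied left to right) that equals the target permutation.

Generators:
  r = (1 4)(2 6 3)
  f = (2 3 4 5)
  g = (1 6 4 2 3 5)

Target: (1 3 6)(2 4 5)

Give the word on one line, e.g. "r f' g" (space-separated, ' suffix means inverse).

f g' f' f'

  after f: (2 3 4 5)
  after g': (1 5 4 3 6)
  after f': (1 4 2 5 3 6)
  after f': (1 3 6)(2 4 5)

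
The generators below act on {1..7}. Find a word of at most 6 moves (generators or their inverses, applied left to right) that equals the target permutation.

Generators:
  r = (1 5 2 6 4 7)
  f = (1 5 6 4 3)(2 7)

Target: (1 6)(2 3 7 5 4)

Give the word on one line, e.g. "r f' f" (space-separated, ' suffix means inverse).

  after f: (1 5 6 4 3)(2 7)
  after r: (1 2)(3 5 4)(6 7)
  after f: (1 7 4)(2 5 3 6)
  after r': (1 4 7 6 5 3 2)
  after f': (1 6)(2 3 7 5 4)

f r f r' f'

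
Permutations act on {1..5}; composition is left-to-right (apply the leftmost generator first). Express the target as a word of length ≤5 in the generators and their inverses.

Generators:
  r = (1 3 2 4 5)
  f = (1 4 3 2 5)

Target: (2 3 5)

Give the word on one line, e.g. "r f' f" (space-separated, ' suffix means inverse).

  after f: (1 4 3 2 5)
  after r: (1 5 3 4 2)
  after r: (2 3 5)

f r r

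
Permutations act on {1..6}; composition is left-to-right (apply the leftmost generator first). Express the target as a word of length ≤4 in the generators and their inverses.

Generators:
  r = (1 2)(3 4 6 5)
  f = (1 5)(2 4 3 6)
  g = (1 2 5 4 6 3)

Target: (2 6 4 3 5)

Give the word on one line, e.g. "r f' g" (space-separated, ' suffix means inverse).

  after r': (1 2)(3 5 6 4)
  after f': (1 6 2 5 3)
  after g: (1 3 2 4 6 5)
  after g: (2 6 4 3 5)

r' f' g g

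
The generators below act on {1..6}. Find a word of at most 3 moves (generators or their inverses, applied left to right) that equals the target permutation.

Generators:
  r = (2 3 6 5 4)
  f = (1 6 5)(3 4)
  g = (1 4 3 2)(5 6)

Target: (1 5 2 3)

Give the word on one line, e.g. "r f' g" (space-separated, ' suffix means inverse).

  after f: (1 6 5)(3 4)
  after g': (1 5 2 3)

f g'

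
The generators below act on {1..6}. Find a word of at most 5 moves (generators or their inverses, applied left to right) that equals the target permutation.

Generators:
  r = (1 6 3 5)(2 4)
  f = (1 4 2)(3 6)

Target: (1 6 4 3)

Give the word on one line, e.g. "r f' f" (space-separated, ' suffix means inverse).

  after r': (1 5 3 6)(2 4)
  after f: (1 5 6 4)
  after r: (2 4 6)(3 5)
  after r: (1 6 4 3)

r' f r r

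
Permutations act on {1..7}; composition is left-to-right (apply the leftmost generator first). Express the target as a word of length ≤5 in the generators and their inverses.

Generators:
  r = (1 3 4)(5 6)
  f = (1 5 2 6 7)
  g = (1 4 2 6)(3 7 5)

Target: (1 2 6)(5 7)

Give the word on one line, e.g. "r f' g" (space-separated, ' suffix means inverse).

  after g: (1 4 2 6)(3 7 5)
  after r: (2 5 4)(3 7 6)
  after g': (1 6 5)(2 7)
  after f': (1 2 6)(5 7)

g r g' f'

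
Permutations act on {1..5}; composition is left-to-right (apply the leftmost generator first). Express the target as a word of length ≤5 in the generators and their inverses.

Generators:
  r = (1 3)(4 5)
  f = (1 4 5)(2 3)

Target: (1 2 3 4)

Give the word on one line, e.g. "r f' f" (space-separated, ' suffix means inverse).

r' f r' r'

  after r': (1 3)(4 5)
  after f: (1 2 3 4)
  after r': (1 2)(3 5 4)
  after r': (1 2 3 4)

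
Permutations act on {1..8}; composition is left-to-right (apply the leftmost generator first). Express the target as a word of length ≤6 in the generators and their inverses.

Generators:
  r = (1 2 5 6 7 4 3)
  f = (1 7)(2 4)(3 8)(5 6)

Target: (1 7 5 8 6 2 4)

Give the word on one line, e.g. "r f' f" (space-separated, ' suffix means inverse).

  after f': (1 7)(2 4)(3 8)(5 6)
  after r: (1 4 5 7 2 3 8)
  after r: (1 3 8 2)(4 6 7 5)
  after r: (3 8 5)(4 7 6)
  after f': (1 7 5 8 6 2 4)

f' r r r f'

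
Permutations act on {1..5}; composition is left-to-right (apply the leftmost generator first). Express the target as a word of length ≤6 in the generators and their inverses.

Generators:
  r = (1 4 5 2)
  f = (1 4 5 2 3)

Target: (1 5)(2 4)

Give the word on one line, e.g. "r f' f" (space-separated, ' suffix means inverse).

  after f': (1 3 2 5 4)
  after r: (1 3)
  after f': (1 2 5 4)
  after r': (1 5)(2 4)

f' r f' r'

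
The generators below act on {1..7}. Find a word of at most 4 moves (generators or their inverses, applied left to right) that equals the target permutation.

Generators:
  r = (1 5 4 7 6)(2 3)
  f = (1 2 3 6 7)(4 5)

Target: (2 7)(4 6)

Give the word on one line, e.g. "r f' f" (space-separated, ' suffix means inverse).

  after f: (1 2 3 6 7)(4 5)
  after r': (1 3 7 6 4)
  after f': (1 2)(3 6 5 4 7)
  after f': (2 7)(4 6)

f r' f' f'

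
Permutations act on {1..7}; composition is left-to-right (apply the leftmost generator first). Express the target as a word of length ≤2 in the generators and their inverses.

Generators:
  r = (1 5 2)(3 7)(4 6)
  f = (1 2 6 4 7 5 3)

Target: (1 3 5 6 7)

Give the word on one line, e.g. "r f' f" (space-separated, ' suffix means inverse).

  after r: (1 5 2)(3 7)(4 6)
  after f: (1 3 5 6 7)

r f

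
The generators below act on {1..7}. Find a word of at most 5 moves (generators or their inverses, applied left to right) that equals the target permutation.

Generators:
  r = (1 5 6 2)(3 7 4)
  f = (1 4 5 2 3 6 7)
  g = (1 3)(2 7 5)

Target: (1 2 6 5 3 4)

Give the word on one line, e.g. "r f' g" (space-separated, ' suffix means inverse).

r' f r' f g

  after r': (1 2 6 5)(3 4 7)
  after f: (1 3 5 4)(2 7 6)
  after r': (1 4 2 3)(5 7)
  after f: (1 5)(2 6 7)(3 4)
  after g: (1 2 6 5 3 4)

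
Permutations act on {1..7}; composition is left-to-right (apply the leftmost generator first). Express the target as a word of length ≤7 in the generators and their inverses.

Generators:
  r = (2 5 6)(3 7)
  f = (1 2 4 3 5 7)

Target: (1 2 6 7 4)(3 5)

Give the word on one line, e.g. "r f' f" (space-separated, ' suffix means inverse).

r f r' f r

  after r: (2 5 6)(3 7)
  after f: (1 2 7 5 6 4 3)
  after r': (1 6 4 7 2 3)
  after f: (1 6 3 2 5 7 4)
  after r: (1 2 6 7 4)(3 5)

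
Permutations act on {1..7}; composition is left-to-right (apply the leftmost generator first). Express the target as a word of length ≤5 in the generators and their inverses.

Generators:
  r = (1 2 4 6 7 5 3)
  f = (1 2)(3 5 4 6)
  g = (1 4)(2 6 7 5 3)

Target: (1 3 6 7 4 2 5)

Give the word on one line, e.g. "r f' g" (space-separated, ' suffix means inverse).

  after f: (1 2)(3 5 4 6)
  after r': (2 3 7 6 5)
  after r': (1 3 6 7 4 2 5)

f r' r'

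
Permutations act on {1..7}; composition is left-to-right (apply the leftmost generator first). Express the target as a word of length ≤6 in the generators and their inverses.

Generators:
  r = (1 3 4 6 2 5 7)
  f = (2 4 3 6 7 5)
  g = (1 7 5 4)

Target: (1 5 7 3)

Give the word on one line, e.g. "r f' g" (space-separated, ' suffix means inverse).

  after r': (1 7 5 2 6 4 3)
  after g': (2 6 5)(3 4)
  after f: (2 7 5 4 6)
  after g: (1 7 4 6 2 5)
  after r': (1 5 7 3)

r' g' f g r'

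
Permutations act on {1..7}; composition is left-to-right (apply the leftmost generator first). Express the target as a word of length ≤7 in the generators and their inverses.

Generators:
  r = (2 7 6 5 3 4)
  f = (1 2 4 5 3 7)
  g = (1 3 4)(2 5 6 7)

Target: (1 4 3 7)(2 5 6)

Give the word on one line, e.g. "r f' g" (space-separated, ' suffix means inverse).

  after f': (1 7 3 5 4 2)
  after r: (1 6 5 2)(4 7)
  after r: (1 5 7 2)(3 4 6)
  after g': (1 2 4 5 6)
  after f: (1 4 3 7)(2 5 6)

f' r r g' f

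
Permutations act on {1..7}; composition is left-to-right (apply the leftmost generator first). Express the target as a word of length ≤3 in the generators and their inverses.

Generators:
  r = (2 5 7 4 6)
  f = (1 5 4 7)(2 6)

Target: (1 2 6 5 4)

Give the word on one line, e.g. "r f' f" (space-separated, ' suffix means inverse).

r' f r'

  after r': (2 6 4 7 5)
  after f: (1 5 6 7 4)
  after r': (1 2 6 5 4)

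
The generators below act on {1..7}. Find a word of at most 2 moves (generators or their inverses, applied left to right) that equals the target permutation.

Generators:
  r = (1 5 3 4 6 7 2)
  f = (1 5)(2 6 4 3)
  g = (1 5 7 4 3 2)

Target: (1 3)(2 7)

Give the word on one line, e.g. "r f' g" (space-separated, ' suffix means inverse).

r' f'

  after r': (1 2 7 6 4 3 5)
  after f': (1 3)(2 7)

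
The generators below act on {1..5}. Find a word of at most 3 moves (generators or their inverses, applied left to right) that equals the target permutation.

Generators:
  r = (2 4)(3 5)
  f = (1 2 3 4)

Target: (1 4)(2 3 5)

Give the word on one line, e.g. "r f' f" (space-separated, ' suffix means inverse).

r' f'

  after r': (2 4)(3 5)
  after f': (1 4)(2 3 5)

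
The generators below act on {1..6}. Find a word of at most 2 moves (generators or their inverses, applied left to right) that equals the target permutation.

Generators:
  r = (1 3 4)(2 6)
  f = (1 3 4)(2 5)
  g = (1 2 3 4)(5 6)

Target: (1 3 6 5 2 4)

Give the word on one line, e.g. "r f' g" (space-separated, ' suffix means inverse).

g' r'

  after g': (1 4 3 2)(5 6)
  after r': (1 3 6 5 2 4)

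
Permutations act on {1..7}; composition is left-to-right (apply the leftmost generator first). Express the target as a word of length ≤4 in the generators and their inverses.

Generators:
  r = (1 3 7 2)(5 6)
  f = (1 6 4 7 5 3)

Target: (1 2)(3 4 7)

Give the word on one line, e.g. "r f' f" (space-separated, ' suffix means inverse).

f' f' f' r

  after f': (1 3 5 7 4 6)
  after f': (1 5 4)(3 7 6)
  after f': (1 7)(3 4)(5 6)
  after r: (1 2)(3 4 7)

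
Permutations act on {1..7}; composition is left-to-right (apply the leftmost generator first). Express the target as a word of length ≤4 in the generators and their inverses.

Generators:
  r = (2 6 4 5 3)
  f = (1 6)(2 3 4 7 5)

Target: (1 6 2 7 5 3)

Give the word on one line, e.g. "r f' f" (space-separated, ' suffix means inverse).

r r f

  after r: (2 6 4 5 3)
  after r: (2 4 3 6 5)
  after f: (1 6 2 7 5 3)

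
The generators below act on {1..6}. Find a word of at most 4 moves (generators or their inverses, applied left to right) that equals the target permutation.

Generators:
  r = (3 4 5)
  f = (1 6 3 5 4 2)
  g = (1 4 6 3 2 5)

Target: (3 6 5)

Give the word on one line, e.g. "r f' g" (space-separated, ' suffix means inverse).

f r f'

  after f: (1 6 3 5 4 2)
  after r: (1 6 4 2)
  after f': (3 6 5)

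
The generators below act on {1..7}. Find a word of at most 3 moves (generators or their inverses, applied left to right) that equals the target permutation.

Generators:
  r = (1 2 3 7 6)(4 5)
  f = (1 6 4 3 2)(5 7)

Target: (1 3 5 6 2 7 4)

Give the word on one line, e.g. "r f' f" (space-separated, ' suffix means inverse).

  after f': (1 2 3 4 6)(5 7)
  after r: (1 3 5 6 2 7 4)

f' r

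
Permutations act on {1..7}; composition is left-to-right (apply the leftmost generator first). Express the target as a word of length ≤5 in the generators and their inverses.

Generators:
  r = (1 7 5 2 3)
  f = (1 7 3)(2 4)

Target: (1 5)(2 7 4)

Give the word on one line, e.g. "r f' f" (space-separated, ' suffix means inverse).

r r f

  after r: (1 7 5 2 3)
  after r: (1 5 3 7 2)
  after f: (1 5)(2 7 4)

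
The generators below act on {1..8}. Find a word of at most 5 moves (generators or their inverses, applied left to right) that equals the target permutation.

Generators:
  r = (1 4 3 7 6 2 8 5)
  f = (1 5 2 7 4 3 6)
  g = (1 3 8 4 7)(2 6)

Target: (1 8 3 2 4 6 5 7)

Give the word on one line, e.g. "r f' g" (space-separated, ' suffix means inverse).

  after r: (1 4 3 7 6 2 8 5)
  after r: (1 3 6 8)(2 5 4 7)
  after r: (1 7 8 4 6 5 3 2)
  after g': (1 4 2 7 3 6 5)
  after g': (1 8 3 2 4 6 5 7)

r r r g' g'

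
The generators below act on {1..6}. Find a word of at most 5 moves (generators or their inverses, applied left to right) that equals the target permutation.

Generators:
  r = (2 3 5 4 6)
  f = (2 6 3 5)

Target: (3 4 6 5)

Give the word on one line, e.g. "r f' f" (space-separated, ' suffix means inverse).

r' f r'

  after r': (2 6 4 5 3)
  after f: (2 3 6 4)
  after r': (3 4 6 5)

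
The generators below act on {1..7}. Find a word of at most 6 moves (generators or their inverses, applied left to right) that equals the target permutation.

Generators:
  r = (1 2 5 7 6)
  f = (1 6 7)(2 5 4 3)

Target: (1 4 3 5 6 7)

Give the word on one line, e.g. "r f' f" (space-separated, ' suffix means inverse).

  after r: (1 2 5 7 6)
  after r: (1 5 6 2 7)
  after f: (1 4 3 2)(5 7 6)
  after r: (1 4 3 5 6 7)

r r f r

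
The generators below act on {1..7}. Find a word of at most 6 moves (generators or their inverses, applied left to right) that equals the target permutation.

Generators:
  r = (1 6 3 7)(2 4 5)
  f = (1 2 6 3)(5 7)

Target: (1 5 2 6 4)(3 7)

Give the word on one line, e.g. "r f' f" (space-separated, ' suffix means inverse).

  after r': (1 7 3 6)(2 5 4)
  after r': (1 3)(2 4 5)(6 7)
  after f: (2 4 7 3)(5 6)
  after r': (1 7 6 4 3 5)
  after f: (1 5 2 6 4)(3 7)

r' r' f r' f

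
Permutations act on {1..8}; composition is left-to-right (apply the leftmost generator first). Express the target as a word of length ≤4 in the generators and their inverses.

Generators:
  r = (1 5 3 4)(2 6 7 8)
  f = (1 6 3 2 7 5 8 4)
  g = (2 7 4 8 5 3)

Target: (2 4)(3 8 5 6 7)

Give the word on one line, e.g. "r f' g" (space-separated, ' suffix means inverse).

r' f

  after r': (1 4 3 5)(2 8 7 6)
  after f: (2 4)(3 8 5 6 7)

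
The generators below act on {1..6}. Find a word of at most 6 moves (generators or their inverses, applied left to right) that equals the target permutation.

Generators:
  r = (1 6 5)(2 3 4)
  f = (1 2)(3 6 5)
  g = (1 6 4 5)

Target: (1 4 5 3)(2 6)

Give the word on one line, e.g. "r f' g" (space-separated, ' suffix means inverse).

  after g: (1 6 4 5)
  after f': (1 3 5 2)(4 6)
  after r': (1 2 5 4)(3 6)
  after r': (1 4 5 3)(2 6)

g f' r' r'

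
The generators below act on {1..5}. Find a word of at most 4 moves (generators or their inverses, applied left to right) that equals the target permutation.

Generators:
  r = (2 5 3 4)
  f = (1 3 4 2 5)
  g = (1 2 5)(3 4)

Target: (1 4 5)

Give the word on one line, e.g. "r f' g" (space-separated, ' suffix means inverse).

  after f': (1 5 2 4 3)
  after g: (2 3)
  after f: (1 3 5)(2 4)
  after r: (1 4 5)

f' g f r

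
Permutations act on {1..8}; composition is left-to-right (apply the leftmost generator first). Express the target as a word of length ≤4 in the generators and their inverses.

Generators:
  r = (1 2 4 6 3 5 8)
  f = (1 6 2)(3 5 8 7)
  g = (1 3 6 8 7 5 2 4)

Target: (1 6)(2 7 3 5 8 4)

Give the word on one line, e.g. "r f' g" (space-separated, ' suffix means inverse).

  after g': (1 4 2 5 7 8 6 3)
  after r': (1 2 3 8 4)(5 7)
  after f': (1 6)(2 7 3 5 8 4)

g' r' f'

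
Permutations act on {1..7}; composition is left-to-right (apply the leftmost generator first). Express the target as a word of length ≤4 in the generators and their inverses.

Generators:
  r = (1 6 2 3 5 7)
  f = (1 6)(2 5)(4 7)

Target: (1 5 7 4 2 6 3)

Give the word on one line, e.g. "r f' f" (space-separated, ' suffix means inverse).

  after f: (1 6)(2 5)(4 7)
  after r: (1 2 7 4)(3 5)
  after r: (1 3 7 4 6 2)
  after r: (1 5 7 4 2 6 3)

f r r r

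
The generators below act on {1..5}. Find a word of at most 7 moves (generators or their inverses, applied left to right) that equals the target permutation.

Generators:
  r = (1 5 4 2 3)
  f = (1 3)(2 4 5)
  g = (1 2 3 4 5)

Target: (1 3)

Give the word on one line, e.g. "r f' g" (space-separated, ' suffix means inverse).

g' r f' g' r'

  after g': (1 5 4 3 2)
  after r: (1 4)(2 5)
  after f': (1 2 4 3)
  after g': (2 3 5 4)
  after r': (1 3)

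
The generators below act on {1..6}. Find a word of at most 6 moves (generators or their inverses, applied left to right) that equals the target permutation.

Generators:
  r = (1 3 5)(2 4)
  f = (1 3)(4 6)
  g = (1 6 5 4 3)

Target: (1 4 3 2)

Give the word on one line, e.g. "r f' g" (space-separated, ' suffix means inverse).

g' r' f' g'

  after g': (1 3 4 5 6)
  after r': (2 4 3)(5 6)
  after f': (1 3 2 6 5 4)
  after g': (1 4 3 2)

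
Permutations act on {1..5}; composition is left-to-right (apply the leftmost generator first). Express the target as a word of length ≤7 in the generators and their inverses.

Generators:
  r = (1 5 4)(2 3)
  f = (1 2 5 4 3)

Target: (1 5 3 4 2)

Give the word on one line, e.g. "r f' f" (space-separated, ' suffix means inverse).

r' r' f r r

  after r': (1 4 5)(2 3)
  after r': (1 5 4)
  after f: (1 4 2 5 3)
  after r: (2 4 3 5)
  after r: (1 5 3 4 2)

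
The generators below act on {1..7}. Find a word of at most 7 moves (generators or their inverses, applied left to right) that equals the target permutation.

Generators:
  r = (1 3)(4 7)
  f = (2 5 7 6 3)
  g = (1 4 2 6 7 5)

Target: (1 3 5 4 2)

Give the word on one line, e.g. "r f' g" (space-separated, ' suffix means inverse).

g f' g' f r'

  after g: (1 4 2 6 7 5)
  after f': (1 4 3 6 5)(2 7)
  after g': (2 6 7 4 3)
  after f: (2 3 5 7 4)
  after r': (1 3 5 4 2)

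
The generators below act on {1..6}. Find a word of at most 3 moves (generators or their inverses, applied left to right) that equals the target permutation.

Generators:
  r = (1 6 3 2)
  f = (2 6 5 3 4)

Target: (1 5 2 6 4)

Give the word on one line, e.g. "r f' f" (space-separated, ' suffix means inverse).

  after r: (1 6 3 2)
  after f: (1 5 3 6 4 2)
  after r: (1 5 2 6 4)

r f r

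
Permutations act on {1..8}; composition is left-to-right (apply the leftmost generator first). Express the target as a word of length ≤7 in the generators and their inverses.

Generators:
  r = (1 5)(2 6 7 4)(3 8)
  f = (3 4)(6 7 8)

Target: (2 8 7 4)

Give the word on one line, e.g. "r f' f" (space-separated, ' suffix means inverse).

  after f': (3 4)(6 8 7)
  after r: (1 5)(2 6 3)(4 8)
  after f: (1 5)(2 7 8 3)(4 6)
  after r': (2 6 7 3 4)
  after f': (2 8 7 4)

f' r f r' f'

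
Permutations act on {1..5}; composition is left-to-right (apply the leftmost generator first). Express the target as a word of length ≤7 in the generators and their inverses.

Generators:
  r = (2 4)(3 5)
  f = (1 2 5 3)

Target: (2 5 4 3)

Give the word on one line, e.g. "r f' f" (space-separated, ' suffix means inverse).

  after r': (2 4)(3 5)
  after f: (1 2 4 5)
  after f: (1 5 2 4 3)
  after r': (1 3)(4 5)
  after f: (2 5 4 3)

r' f f r' f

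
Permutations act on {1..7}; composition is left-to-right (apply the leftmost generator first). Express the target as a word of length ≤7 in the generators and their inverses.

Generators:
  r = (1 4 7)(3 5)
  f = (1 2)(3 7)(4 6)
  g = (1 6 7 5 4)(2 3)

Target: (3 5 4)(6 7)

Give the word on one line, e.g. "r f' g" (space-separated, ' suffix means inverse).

g g g g r'

  after g: (1 6 7 5 4)(2 3)
  after g: (1 7 4 6 5)
  after g: (1 5 6 4 7)(2 3)
  after g: (1 4 5 7 6)
  after r': (3 5 4)(6 7)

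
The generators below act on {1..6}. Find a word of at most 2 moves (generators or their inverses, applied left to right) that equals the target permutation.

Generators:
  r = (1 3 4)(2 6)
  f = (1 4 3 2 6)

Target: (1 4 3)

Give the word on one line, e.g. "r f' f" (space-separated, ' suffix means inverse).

  after r: (1 3 4)(2 6)
  after r: (1 4 3)

r r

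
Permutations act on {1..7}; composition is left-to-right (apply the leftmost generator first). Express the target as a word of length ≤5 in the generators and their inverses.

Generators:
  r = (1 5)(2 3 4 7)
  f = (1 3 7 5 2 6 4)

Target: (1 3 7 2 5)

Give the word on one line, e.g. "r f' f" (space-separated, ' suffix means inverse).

f f r' f f

  after f: (1 3 7 5 2 6 4)
  after f: (1 7 2 4 3 5 6)
  after r': (1 4 2 3)(5 6)
  after f: (2 7 5 4 6)
  after f: (1 3 7 2 5)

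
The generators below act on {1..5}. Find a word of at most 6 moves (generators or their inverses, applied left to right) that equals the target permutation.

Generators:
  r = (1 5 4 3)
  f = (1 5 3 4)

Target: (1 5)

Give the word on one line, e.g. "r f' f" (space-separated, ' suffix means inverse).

f r f' r' r'

  after f: (1 5 3 4)
  after r: (1 4 5)
  after f': (1 3 5 4)
  after r': (1 4 3)
  after r': (1 5)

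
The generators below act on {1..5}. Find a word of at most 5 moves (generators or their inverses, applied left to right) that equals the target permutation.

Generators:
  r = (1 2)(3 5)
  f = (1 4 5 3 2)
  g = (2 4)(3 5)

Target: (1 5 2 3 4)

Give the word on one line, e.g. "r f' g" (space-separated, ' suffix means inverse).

  after g': (2 4)(3 5)
  after f: (1 4)(2 5)
  after g': (1 2 3 5 4)
  after f': (1 3 4 2 5)
  after r: (1 5 2 3 4)

g' f g' f' r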